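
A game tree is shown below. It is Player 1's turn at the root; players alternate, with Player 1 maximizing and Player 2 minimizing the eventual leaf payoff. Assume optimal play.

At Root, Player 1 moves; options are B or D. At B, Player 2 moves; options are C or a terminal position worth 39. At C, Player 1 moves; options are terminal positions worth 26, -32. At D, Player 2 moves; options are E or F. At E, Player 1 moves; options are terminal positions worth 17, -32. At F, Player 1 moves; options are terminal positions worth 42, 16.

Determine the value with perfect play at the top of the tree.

26

C (Player 1): max(26, -32) = 26
B (Player 2): min(26, 39) = 26
E (Player 1): max(17, -32) = 17
F (Player 1): max(42, 16) = 42
D (Player 2): min(17, 42) = 17
Root (Player 1): max(26, 17) = 26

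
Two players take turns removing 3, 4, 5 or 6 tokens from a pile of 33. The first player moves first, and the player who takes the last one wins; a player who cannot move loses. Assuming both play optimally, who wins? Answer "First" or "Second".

First

Positions where the player to move wins (W) vs loses (L):
i:   0  1  2  3  4  5  6  7  8  9 10 11 12 13 14 15 16 17 18 19 20 21 22 23 24 25 26 27 28 29 30 31 32 33
     L  L  L  W  W  W  W  W  W  L  L  L  W  W  W  W  W  W  L  L  L  W  W  W  W  W  W  L  L  L  W  W  W  W
Position 33 is W, so the first player wins.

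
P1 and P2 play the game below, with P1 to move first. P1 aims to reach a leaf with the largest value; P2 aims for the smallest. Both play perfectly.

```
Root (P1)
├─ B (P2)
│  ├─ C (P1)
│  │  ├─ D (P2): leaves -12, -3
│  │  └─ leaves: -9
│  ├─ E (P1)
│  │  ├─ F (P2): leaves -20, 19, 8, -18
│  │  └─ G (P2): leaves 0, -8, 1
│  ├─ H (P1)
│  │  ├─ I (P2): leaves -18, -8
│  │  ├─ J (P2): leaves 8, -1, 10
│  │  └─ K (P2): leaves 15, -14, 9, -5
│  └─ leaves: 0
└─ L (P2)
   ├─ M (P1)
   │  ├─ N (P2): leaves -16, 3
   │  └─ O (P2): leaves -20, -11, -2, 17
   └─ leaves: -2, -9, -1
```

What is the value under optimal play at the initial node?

-9

D (P2): min(-12, -3) = -12
C (P1): max(-12, -9) = -9
F (P2): min(-20, 19, 8, -18) = -20
G (P2): min(0, -8, 1) = -8
E (P1): max(-20, -8) = -8
I (P2): min(-18, -8) = -18
J (P2): min(8, -1, 10) = -1
K (P2): min(15, -14, 9, -5) = -14
H (P1): max(-18, -1, -14) = -1
B (P2): min(-9, -8, -1, 0) = -9
N (P2): min(-16, 3) = -16
O (P2): min(-20, -11, -2, 17) = -20
M (P1): max(-16, -20) = -16
L (P2): min(-16, -2, -9, -1) = -16
Root (P1): max(-9, -16) = -9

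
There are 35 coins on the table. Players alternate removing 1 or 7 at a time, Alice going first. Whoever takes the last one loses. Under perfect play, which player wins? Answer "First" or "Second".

Second

W/L table (W = player to move can force a win):
i:   0  1  2  3  4  5  6  7  8  9 10 11 12 13 14 15 16 17 18 19 20 21 22 23 24 25 26 27 28 29 30 31 32 33 34 35
     W  L  W  L  W  L  W  L  W  L  W  L  W  L  W  L  W  L  W  L  W  L  W  L  W  L  W  L  W  L  W  L  W  L  W  L
Position 35 is L, so the second player wins.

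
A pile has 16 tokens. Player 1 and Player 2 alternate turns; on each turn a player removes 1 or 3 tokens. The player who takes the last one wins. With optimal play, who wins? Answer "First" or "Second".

Second

Compute winning (W) and losing (L) positions by backward induction:
i:   0  1  2  3  4  5  6  7  8  9 10 11 12 13 14 15 16
     L  W  L  W  L  W  L  W  L  W  L  W  L  W  L  W  L
Position 16 is L, so the second player wins.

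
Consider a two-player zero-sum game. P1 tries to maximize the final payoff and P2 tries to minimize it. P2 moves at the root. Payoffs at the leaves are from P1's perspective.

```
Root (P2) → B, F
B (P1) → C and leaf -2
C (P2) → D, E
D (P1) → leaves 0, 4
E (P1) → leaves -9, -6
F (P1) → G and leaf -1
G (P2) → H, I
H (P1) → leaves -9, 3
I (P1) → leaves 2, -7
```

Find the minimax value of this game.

-2

D (P1): max(0, 4) = 4
E (P1): max(-9, -6) = -6
C (P2): min(4, -6) = -6
B (P1): max(-6, -2) = -2
H (P1): max(-9, 3) = 3
I (P1): max(2, -7) = 2
G (P2): min(3, 2) = 2
F (P1): max(2, -1) = 2
Root (P2): min(-2, 2) = -2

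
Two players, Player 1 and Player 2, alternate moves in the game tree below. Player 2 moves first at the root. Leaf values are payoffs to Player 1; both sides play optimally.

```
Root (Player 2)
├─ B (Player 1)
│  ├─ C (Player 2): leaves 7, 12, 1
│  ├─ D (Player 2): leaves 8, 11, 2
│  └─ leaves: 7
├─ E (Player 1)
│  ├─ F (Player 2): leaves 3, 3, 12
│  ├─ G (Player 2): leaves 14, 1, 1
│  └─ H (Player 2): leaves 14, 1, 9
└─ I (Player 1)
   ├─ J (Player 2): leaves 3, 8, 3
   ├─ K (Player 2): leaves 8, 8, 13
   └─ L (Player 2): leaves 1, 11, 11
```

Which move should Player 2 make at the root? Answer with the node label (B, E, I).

C (Player 2): min(7, 12, 1) = 1
D (Player 2): min(8, 11, 2) = 2
B (Player 1): max(1, 2, 7) = 7
F (Player 2): min(3, 3, 12) = 3
G (Player 2): min(14, 1, 1) = 1
H (Player 2): min(14, 1, 9) = 1
E (Player 1): max(3, 1, 1) = 3
J (Player 2): min(3, 8, 3) = 3
K (Player 2): min(8, 8, 13) = 8
L (Player 2): min(1, 11, 11) = 1
I (Player 1): max(3, 8, 1) = 8
Root (Player 2): min(7, 3, 8) = 3
Player 2 picks the child with the lowest value: E (value 3).

E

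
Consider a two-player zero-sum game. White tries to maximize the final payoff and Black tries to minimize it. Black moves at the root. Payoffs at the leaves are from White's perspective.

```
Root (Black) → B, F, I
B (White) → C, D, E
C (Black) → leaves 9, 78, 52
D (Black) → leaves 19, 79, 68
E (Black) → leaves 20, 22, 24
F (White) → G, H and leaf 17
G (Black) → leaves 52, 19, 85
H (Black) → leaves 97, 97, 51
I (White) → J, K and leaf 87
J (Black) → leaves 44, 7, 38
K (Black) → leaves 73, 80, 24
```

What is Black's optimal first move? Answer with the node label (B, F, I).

B

C (Black): min(9, 78, 52) = 9
D (Black): min(19, 79, 68) = 19
E (Black): min(20, 22, 24) = 20
B (White): max(9, 19, 20) = 20
G (Black): min(52, 19, 85) = 19
H (Black): min(97, 97, 51) = 51
F (White): max(19, 51, 17) = 51
J (Black): min(44, 7, 38) = 7
K (Black): min(73, 80, 24) = 24
I (White): max(7, 24, 87) = 87
Root (Black): min(20, 51, 87) = 20
Black picks the child with the lowest value: B (value 20).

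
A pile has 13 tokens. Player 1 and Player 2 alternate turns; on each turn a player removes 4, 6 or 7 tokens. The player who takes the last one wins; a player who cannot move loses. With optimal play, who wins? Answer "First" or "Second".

Second

Compute winning (W) and losing (L) positions by backward induction:
i:   0  1  2  3  4  5  6  7  8  9 10 11 12 13
     L  L  L  L  W  W  W  W  W  W  W  L  L  L
Position 13 is L, so the second player wins.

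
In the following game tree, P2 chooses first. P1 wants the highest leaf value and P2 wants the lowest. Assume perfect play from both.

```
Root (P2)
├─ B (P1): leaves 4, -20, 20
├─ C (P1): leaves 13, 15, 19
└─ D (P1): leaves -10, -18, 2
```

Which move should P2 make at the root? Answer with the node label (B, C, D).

B (P1): max(4, -20, 20) = 20
C (P1): max(13, 15, 19) = 19
D (P1): max(-10, -18, 2) = 2
Root (P2): min(20, 19, 2) = 2
P2 picks the child with the lowest value: D (value 2).

D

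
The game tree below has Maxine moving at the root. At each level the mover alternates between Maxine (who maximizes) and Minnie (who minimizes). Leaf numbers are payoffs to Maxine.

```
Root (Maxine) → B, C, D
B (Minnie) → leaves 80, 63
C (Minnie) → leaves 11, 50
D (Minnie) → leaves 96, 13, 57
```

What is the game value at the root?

63

B (Minnie): min(80, 63) = 63
C (Minnie): min(11, 50) = 11
D (Minnie): min(96, 13, 57) = 13
Root (Maxine): max(63, 11, 13) = 63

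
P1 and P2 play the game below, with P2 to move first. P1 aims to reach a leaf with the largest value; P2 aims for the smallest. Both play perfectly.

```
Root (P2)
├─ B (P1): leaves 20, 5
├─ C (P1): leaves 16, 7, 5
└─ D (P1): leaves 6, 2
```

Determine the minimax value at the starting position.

B (P1): max(20, 5) = 20
C (P1): max(16, 7, 5) = 16
D (P1): max(6, 2) = 6
Root (P2): min(20, 16, 6) = 6

6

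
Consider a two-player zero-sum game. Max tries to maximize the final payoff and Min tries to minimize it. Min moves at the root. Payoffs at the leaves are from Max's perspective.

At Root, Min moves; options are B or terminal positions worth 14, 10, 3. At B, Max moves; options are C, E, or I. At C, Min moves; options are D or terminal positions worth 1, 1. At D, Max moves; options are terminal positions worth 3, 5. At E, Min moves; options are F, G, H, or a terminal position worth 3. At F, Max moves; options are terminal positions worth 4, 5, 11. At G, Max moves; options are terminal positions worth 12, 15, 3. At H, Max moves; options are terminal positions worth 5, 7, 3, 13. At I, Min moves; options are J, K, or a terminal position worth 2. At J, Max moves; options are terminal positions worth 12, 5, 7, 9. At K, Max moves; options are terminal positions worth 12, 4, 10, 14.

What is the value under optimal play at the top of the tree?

3

D (Max): max(3, 5) = 5
C (Min): min(5, 1, 1) = 1
F (Max): max(4, 5, 11) = 11
G (Max): max(12, 15, 3) = 15
H (Max): max(5, 7, 3, 13) = 13
E (Min): min(11, 15, 13, 3) = 3
J (Max): max(12, 5, 7, 9) = 12
K (Max): max(12, 4, 10, 14) = 14
I (Min): min(12, 14, 2) = 2
B (Max): max(1, 3, 2) = 3
Root (Min): min(3, 14, 10, 3) = 3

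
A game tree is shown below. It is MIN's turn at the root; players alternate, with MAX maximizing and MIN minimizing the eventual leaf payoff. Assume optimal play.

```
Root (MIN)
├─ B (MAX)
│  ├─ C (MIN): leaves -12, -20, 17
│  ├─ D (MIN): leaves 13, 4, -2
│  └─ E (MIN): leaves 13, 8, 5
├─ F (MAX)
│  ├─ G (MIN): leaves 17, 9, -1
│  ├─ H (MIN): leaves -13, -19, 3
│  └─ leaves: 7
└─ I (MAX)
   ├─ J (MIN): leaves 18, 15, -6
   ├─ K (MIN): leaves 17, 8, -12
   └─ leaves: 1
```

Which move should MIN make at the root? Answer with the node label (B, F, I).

I

C (MIN): min(-12, -20, 17) = -20
D (MIN): min(13, 4, -2) = -2
E (MIN): min(13, 8, 5) = 5
B (MAX): max(-20, -2, 5) = 5
G (MIN): min(17, 9, -1) = -1
H (MIN): min(-13, -19, 3) = -19
F (MAX): max(-1, -19, 7) = 7
J (MIN): min(18, 15, -6) = -6
K (MIN): min(17, 8, -12) = -12
I (MAX): max(-6, -12, 1) = 1
Root (MIN): min(5, 7, 1) = 1
MIN picks the child with the lowest value: I (value 1).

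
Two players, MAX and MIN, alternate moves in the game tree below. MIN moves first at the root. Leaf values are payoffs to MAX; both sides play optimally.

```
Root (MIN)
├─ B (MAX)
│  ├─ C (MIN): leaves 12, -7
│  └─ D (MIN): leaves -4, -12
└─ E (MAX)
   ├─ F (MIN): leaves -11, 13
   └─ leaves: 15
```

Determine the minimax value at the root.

-7

C (MIN): min(12, -7) = -7
D (MIN): min(-4, -12) = -12
B (MAX): max(-7, -12) = -7
F (MIN): min(-11, 13) = -11
E (MAX): max(-11, 15) = 15
Root (MIN): min(-7, 15) = -7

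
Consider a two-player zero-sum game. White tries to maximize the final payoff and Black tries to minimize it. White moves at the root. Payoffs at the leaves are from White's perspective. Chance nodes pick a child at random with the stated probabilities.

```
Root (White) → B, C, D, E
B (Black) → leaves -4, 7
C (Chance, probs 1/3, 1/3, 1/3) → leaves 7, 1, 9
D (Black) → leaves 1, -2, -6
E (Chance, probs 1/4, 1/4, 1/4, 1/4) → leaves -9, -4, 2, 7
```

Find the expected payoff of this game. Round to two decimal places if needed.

5.67

B (Black): min(-4, 7) = -4
C (Chance): 1/3·7 + 1/3·1 + 1/3·9 = 5.67
D (Black): min(1, -2, -6) = -6
E (Chance): 1/4·-9 + 1/4·-4 + 1/4·2 + 1/4·7 = -1
Root (White): max(-4, 5.67, -6, -1) = 5.67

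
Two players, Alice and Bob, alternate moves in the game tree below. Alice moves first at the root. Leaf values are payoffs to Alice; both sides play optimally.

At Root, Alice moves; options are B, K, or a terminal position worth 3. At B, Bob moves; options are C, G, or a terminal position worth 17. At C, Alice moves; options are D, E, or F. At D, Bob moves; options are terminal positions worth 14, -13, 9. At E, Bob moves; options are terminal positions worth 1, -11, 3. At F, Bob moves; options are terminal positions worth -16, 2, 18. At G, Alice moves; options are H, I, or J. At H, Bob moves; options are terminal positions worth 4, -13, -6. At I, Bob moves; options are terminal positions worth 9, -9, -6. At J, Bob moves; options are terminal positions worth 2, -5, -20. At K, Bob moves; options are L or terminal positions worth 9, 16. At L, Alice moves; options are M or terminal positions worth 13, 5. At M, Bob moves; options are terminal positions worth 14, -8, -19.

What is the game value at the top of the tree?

9

D (Bob): min(14, -13, 9) = -13
E (Bob): min(1, -11, 3) = -11
F (Bob): min(-16, 2, 18) = -16
C (Alice): max(-13, -11, -16) = -11
H (Bob): min(4, -13, -6) = -13
I (Bob): min(9, -9, -6) = -9
J (Bob): min(2, -5, -20) = -20
G (Alice): max(-13, -9, -20) = -9
B (Bob): min(-11, -9, 17) = -11
M (Bob): min(14, -8, -19) = -19
L (Alice): max(-19, 13, 5) = 13
K (Bob): min(13, 9, 16) = 9
Root (Alice): max(-11, 9, 3) = 9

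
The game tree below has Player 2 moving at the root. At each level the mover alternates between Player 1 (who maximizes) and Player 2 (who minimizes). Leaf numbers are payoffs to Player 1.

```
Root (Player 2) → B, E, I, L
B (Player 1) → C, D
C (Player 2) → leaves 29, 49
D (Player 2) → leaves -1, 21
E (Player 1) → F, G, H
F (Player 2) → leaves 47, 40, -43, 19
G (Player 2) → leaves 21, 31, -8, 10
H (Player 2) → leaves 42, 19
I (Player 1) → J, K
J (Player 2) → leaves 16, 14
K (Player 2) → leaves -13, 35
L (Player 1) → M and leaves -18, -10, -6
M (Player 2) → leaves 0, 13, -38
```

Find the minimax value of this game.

-6

C (Player 2): min(29, 49) = 29
D (Player 2): min(-1, 21) = -1
B (Player 1): max(29, -1) = 29
F (Player 2): min(47, 40, -43, 19) = -43
G (Player 2): min(21, 31, -8, 10) = -8
H (Player 2): min(42, 19) = 19
E (Player 1): max(-43, -8, 19) = 19
J (Player 2): min(16, 14) = 14
K (Player 2): min(-13, 35) = -13
I (Player 1): max(14, -13) = 14
M (Player 2): min(0, 13, -38) = -38
L (Player 1): max(-38, -18, -10, -6) = -6
Root (Player 2): min(29, 19, 14, -6) = -6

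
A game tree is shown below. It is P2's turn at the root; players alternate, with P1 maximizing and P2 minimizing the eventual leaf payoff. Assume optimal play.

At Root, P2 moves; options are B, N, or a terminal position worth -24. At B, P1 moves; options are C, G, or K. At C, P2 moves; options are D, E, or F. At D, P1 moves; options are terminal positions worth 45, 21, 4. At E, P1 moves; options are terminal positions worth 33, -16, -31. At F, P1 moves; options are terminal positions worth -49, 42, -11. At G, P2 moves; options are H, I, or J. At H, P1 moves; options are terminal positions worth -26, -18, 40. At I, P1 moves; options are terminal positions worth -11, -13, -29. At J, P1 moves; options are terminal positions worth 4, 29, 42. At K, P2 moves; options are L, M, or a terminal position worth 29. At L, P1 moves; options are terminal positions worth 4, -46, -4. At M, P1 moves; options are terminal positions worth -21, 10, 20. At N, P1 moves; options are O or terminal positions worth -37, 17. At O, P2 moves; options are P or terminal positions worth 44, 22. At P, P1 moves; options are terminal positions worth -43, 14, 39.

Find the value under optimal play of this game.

-24

D (P1): max(45, 21, 4) = 45
E (P1): max(33, -16, -31) = 33
F (P1): max(-49, 42, -11) = 42
C (P2): min(45, 33, 42) = 33
H (P1): max(-26, -18, 40) = 40
I (P1): max(-11, -13, -29) = -11
J (P1): max(4, 29, 42) = 42
G (P2): min(40, -11, 42) = -11
L (P1): max(4, -46, -4) = 4
M (P1): max(-21, 10, 20) = 20
K (P2): min(4, 20, 29) = 4
B (P1): max(33, -11, 4) = 33
P (P1): max(-43, 14, 39) = 39
O (P2): min(39, 44, 22) = 22
N (P1): max(22, -37, 17) = 22
Root (P2): min(33, 22, -24) = -24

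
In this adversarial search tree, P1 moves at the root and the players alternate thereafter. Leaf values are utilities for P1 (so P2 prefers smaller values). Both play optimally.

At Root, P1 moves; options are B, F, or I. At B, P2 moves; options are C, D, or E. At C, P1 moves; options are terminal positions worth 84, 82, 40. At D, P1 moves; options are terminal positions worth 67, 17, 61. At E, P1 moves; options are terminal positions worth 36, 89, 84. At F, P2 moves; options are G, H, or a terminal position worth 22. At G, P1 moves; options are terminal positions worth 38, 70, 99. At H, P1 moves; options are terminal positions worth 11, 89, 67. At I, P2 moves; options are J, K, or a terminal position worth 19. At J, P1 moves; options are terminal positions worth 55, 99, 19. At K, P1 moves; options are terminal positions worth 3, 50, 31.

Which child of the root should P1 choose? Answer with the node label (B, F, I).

B

C (P1): max(84, 82, 40) = 84
D (P1): max(67, 17, 61) = 67
E (P1): max(36, 89, 84) = 89
B (P2): min(84, 67, 89) = 67
G (P1): max(38, 70, 99) = 99
H (P1): max(11, 89, 67) = 89
F (P2): min(99, 89, 22) = 22
J (P1): max(55, 99, 19) = 99
K (P1): max(3, 50, 31) = 50
I (P2): min(99, 50, 19) = 19
Root (P1): max(67, 22, 19) = 67
P1 picks the child with the highest value: B (value 67).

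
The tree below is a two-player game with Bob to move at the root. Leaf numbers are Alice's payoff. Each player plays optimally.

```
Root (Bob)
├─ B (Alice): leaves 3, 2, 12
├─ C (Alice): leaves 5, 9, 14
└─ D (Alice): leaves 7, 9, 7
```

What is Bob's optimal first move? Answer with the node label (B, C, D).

D

B (Alice): max(3, 2, 12) = 12
C (Alice): max(5, 9, 14) = 14
D (Alice): max(7, 9, 7) = 9
Root (Bob): min(12, 14, 9) = 9
Bob picks the child with the lowest value: D (value 9).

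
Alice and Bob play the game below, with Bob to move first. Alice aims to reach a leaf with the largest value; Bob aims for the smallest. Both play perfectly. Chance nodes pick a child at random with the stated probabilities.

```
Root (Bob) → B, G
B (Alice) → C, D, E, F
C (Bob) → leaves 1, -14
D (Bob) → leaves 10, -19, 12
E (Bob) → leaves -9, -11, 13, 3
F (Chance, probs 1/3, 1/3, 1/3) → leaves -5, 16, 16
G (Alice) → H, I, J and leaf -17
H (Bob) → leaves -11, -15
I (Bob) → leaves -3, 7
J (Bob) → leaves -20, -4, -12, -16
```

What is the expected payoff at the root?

-3

C (Bob): min(1, -14) = -14
D (Bob): min(10, -19, 12) = -19
E (Bob): min(-9, -11, 13, 3) = -11
F (Chance): 1/3·-5 + 1/3·16 + 1/3·16 = 9
B (Alice): max(-14, -19, -11, 9) = 9
H (Bob): min(-11, -15) = -15
I (Bob): min(-3, 7) = -3
J (Bob): min(-20, -4, -12, -16) = -20
G (Alice): max(-15, -3, -20, -17) = -3
Root (Bob): min(9, -3) = -3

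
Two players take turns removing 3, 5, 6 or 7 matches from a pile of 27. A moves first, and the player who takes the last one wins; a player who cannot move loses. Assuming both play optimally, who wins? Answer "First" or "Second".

Mark each pile size as W (mover wins) or L (mover loses):
i:   0  1  2  3  4  5  6  7  8  9 10 11 12 13 14 15 16 17 18 19 20 21 22 23 24 25 26 27
     L  L  L  W  W  W  W  W  W  W  L  L  L  W  W  W  W  W  W  W  L  L  L  W  W  W  W  W
Position 27 is W, so the first player wins.

First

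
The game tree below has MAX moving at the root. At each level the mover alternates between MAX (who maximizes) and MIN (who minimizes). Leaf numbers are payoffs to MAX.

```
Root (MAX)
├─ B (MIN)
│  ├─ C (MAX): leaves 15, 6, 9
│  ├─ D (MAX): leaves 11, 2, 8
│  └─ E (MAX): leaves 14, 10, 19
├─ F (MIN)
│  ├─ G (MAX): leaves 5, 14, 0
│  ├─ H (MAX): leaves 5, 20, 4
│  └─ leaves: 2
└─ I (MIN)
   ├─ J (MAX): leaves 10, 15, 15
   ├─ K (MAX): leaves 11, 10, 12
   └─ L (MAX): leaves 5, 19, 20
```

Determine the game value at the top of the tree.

12

C (MAX): max(15, 6, 9) = 15
D (MAX): max(11, 2, 8) = 11
E (MAX): max(14, 10, 19) = 19
B (MIN): min(15, 11, 19) = 11
G (MAX): max(5, 14, 0) = 14
H (MAX): max(5, 20, 4) = 20
F (MIN): min(14, 20, 2) = 2
J (MAX): max(10, 15, 15) = 15
K (MAX): max(11, 10, 12) = 12
L (MAX): max(5, 19, 20) = 20
I (MIN): min(15, 12, 20) = 12
Root (MAX): max(11, 2, 12) = 12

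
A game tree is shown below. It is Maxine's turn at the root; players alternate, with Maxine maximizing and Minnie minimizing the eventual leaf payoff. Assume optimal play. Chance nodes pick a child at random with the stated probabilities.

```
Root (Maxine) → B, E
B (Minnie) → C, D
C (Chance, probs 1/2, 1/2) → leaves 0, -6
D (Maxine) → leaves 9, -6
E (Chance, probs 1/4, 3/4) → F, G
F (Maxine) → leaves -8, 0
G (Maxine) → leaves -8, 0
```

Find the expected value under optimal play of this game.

C (Chance): 1/2·0 + 1/2·-6 = -3
D (Maxine): max(9, -6) = 9
B (Minnie): min(-3, 9) = -3
F (Maxine): max(-8, 0) = 0
G (Maxine): max(-8, 0) = 0
E (Chance): 1/4·0 + 3/4·0 = 0
Root (Maxine): max(-3, 0) = 0

0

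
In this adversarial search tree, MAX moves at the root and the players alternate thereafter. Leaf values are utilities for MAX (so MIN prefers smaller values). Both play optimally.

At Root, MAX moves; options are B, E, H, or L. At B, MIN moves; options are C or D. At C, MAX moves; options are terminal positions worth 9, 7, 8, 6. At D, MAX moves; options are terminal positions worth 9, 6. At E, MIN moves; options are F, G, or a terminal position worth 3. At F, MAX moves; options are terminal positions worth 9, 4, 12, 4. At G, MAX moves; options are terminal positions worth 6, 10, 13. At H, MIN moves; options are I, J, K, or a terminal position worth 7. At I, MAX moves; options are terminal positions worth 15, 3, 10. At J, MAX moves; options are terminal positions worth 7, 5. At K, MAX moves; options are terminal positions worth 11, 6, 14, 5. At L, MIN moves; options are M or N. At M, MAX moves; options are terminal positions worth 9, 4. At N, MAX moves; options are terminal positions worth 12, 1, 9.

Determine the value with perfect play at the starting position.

C (MAX): max(9, 7, 8, 6) = 9
D (MAX): max(9, 6) = 9
B (MIN): min(9, 9) = 9
F (MAX): max(9, 4, 12, 4) = 12
G (MAX): max(6, 10, 13) = 13
E (MIN): min(12, 13, 3) = 3
I (MAX): max(15, 3, 10) = 15
J (MAX): max(7, 5) = 7
K (MAX): max(11, 6, 14, 5) = 14
H (MIN): min(15, 7, 14, 7) = 7
M (MAX): max(9, 4) = 9
N (MAX): max(12, 1, 9) = 12
L (MIN): min(9, 12) = 9
Root (MAX): max(9, 3, 7, 9) = 9

9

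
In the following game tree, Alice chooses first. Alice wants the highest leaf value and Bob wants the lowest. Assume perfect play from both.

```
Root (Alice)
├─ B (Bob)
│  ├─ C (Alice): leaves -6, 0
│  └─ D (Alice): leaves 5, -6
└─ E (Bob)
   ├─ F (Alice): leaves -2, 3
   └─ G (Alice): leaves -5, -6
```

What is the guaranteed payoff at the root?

C (Alice): max(-6, 0) = 0
D (Alice): max(5, -6) = 5
B (Bob): min(0, 5) = 0
F (Alice): max(-2, 3) = 3
G (Alice): max(-5, -6) = -5
E (Bob): min(3, -5) = -5
Root (Alice): max(0, -5) = 0

0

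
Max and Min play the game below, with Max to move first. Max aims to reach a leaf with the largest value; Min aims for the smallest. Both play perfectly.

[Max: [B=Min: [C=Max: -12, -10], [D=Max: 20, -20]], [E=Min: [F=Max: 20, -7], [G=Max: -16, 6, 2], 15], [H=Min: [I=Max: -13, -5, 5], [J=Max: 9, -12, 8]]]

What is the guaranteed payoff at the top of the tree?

C (Max): max(-12, -10) = -10
D (Max): max(20, -20) = 20
B (Min): min(-10, 20) = -10
F (Max): max(20, -7) = 20
G (Max): max(-16, 6, 2) = 6
E (Min): min(20, 6, 15) = 6
I (Max): max(-13, -5, 5) = 5
J (Max): max(9, -12, 8) = 9
H (Min): min(5, 9) = 5
Root (Max): max(-10, 6, 5) = 6

6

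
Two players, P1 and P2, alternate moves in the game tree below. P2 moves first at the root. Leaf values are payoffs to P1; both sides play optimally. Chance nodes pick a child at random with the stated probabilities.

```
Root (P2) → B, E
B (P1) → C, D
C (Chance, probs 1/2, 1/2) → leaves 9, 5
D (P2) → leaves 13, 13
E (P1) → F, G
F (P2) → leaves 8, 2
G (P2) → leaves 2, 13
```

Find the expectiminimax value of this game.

C (Chance): 1/2·9 + 1/2·5 = 7
D (P2): min(13, 13) = 13
B (P1): max(7, 13) = 13
F (P2): min(8, 2) = 2
G (P2): min(2, 13) = 2
E (P1): max(2, 2) = 2
Root (P2): min(13, 2) = 2

2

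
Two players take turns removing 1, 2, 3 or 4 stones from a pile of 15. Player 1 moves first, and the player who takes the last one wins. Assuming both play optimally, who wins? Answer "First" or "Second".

Positions where the player to move wins (W) vs loses (L):
i:   0  1  2  3  4  5  6  7  8  9 10 11 12 13 14 15
     L  W  W  W  W  L  W  W  W  W  L  W  W  W  W  L
Position 15 is L, so the second player wins.

Second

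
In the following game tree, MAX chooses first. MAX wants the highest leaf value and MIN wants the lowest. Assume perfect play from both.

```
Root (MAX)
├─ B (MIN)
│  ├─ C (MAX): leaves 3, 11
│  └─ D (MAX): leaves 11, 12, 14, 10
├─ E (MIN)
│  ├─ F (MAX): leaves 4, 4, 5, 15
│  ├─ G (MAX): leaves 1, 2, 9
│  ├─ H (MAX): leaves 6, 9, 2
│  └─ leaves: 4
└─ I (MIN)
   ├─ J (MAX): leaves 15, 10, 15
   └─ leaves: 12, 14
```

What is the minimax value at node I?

J: max(15, 10, 15) = 15
I: min(15, 12, 14) = 12

12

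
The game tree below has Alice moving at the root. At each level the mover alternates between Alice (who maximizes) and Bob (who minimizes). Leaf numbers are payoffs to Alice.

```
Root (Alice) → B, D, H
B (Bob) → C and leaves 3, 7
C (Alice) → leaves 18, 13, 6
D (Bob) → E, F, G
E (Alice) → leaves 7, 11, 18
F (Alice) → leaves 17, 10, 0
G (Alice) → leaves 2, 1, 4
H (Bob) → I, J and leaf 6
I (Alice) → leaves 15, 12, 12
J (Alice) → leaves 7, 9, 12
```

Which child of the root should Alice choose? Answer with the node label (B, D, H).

C (Alice): max(18, 13, 6) = 18
B (Bob): min(18, 3, 7) = 3
E (Alice): max(7, 11, 18) = 18
F (Alice): max(17, 10, 0) = 17
G (Alice): max(2, 1, 4) = 4
D (Bob): min(18, 17, 4) = 4
I (Alice): max(15, 12, 12) = 15
J (Alice): max(7, 9, 12) = 12
H (Bob): min(15, 12, 6) = 6
Root (Alice): max(3, 4, 6) = 6
Alice picks the child with the highest value: H (value 6).

H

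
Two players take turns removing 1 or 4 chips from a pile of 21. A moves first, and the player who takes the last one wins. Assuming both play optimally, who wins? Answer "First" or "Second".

First

W/L table (W = player to move can force a win):
i:   0  1  2  3  4  5  6  7  8  9 10 11 12 13 14 15 16 17 18 19 20 21
     L  W  L  W  W  L  W  L  W  W  L  W  L  W  W  L  W  L  W  W  L  W
Position 21 is W, so the first player wins.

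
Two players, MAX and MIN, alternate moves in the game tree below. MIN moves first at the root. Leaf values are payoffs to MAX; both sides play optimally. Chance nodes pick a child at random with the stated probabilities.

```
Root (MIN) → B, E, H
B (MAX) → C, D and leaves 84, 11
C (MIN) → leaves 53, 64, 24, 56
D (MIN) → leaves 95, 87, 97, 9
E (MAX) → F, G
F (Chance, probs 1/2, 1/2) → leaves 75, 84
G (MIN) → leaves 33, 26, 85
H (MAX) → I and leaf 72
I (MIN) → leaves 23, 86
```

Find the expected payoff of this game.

C (MIN): min(53, 64, 24, 56) = 24
D (MIN): min(95, 87, 97, 9) = 9
B (MAX): max(24, 9, 84, 11) = 84
F (Chance): 1/2·75 + 1/2·84 = 79.5
G (MIN): min(33, 26, 85) = 26
E (MAX): max(79.5, 26) = 79.5
I (MIN): min(23, 86) = 23
H (MAX): max(23, 72) = 72
Root (MIN): min(84, 79.5, 72) = 72

72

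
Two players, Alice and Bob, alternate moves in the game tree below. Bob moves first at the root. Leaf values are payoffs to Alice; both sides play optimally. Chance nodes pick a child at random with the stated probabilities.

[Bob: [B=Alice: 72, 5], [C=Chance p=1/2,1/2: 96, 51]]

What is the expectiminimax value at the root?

B (Alice): max(72, 5) = 72
C (Chance): 1/2·96 + 1/2·51 = 73.5
Root (Bob): min(72, 73.5) = 72

72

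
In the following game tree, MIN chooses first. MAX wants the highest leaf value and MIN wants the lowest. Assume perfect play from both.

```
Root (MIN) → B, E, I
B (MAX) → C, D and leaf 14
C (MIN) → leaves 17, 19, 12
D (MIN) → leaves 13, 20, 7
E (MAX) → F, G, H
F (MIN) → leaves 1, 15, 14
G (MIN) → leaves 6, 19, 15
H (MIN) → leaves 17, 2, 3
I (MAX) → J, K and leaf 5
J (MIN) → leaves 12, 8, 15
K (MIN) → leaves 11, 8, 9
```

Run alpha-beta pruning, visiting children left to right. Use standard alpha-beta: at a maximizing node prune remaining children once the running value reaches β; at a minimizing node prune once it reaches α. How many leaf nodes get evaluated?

C [α=-∞,β=+∞]: v=12
D [α=12,β=+∞]: v=7
B [α=-∞,β=+∞]: v=14
F [α=-∞,β=14]: v=1
G [α=1,β=14]: v=6
H [α=6,β=14]: v=2 after child 2 ≤ α → α-cutoff, skip 1
E [α=-∞,β=14]: v=6
J [α=-∞,β=6]: v=8
I [α=-∞,β=6]: v=8 after child 1 ≥ β → β-cutoff, skip 2
Root [α=-∞,β=+∞]: v=6
Leaves evaluated: 18 of 23.

18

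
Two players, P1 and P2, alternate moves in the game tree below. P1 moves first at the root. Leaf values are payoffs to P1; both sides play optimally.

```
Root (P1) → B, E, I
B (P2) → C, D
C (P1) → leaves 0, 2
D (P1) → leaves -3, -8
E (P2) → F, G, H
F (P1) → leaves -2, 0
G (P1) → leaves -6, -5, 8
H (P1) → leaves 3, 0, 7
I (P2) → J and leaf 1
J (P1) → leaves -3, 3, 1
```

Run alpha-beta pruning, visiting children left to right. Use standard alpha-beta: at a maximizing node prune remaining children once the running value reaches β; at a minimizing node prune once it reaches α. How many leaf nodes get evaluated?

14

C [α=-∞,β=+∞]: v=2
D [α=-∞,β=2]: v=-3
B [α=-∞,β=+∞]: v=-3
F [α=-3,β=+∞]: v=0
G [α=-3,β=0]: v=8
H [α=-3,β=0]: v=3 after child 1 ≥ β → β-cutoff, skip 2
E [α=-3,β=+∞]: v=0
J [α=0,β=+∞]: v=3
I [α=0,β=+∞]: v=1
Root [α=-∞,β=+∞]: v=1
Leaves evaluated: 14 of 16.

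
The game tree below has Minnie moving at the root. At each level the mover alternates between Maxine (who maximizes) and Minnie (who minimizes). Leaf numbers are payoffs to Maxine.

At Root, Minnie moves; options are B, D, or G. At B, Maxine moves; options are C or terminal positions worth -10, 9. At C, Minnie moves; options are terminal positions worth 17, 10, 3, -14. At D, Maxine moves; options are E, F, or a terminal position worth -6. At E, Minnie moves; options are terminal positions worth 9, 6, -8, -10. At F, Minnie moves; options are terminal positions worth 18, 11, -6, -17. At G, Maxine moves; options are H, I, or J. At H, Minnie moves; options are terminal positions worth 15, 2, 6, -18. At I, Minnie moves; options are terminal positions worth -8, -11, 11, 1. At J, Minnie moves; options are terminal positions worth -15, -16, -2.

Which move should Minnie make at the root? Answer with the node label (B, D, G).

C (Minnie): min(17, 10, 3, -14) = -14
B (Maxine): max(-14, -10, 9) = 9
E (Minnie): min(9, 6, -8, -10) = -10
F (Minnie): min(18, 11, -6, -17) = -17
D (Maxine): max(-10, -17, -6) = -6
H (Minnie): min(15, 2, 6, -18) = -18
I (Minnie): min(-8, -11, 11, 1) = -11
J (Minnie): min(-15, -16, -2) = -16
G (Maxine): max(-18, -11, -16) = -11
Root (Minnie): min(9, -6, -11) = -11
Minnie picks the child with the lowest value: G (value -11).

G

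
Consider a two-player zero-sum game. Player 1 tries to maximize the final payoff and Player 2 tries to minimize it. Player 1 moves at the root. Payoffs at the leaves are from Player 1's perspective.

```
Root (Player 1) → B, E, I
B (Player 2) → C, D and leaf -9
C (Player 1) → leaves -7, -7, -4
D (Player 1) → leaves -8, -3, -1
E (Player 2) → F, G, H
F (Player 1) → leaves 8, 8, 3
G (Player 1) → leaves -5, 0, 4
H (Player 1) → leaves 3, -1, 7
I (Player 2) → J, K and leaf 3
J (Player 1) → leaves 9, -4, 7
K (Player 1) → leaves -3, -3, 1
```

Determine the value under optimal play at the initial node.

4

C (Player 1): max(-7, -7, -4) = -4
D (Player 1): max(-8, -3, -1) = -1
B (Player 2): min(-4, -1, -9) = -9
F (Player 1): max(8, 8, 3) = 8
G (Player 1): max(-5, 0, 4) = 4
H (Player 1): max(3, -1, 7) = 7
E (Player 2): min(8, 4, 7) = 4
J (Player 1): max(9, -4, 7) = 9
K (Player 1): max(-3, -3, 1) = 1
I (Player 2): min(9, 1, 3) = 1
Root (Player 1): max(-9, 4, 1) = 4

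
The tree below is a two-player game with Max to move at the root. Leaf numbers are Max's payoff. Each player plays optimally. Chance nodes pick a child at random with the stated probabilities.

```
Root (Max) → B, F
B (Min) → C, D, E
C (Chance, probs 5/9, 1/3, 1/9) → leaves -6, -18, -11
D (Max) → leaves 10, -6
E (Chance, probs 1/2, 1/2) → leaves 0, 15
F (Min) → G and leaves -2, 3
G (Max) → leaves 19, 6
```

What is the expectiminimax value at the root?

C (Chance): 5/9·-6 + 1/3·-18 + 1/9·-11 = -10.56
D (Max): max(10, -6) = 10
E (Chance): 1/2·0 + 1/2·15 = 7.5
B (Min): min(-10.56, 10, 7.5) = -10.56
G (Max): max(19, 6) = 19
F (Min): min(19, -2, 3) = -2
Root (Max): max(-10.56, -2) = -2

-2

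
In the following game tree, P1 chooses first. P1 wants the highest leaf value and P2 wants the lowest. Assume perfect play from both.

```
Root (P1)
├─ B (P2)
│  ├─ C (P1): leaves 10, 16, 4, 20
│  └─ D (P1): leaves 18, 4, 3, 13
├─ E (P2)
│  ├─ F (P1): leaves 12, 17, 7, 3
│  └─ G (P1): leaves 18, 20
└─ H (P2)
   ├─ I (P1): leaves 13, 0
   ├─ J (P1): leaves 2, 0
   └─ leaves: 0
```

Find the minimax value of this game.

18

C (P1): max(10, 16, 4, 20) = 20
D (P1): max(18, 4, 3, 13) = 18
B (P2): min(20, 18) = 18
F (P1): max(12, 17, 7, 3) = 17
G (P1): max(18, 20) = 20
E (P2): min(17, 20) = 17
I (P1): max(13, 0) = 13
J (P1): max(2, 0) = 2
H (P2): min(13, 2, 0) = 0
Root (P1): max(18, 17, 0) = 18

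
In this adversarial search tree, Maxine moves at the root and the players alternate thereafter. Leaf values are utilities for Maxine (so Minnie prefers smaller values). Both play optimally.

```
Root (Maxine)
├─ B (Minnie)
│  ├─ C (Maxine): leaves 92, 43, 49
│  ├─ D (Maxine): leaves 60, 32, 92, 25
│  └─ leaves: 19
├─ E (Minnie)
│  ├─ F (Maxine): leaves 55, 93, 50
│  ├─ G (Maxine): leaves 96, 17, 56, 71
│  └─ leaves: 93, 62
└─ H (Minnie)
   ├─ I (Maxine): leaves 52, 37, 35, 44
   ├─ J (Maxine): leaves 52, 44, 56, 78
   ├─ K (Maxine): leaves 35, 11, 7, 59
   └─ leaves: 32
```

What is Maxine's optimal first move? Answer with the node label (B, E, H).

E

C (Maxine): max(92, 43, 49) = 92
D (Maxine): max(60, 32, 92, 25) = 92
B (Minnie): min(92, 92, 19) = 19
F (Maxine): max(55, 93, 50) = 93
G (Maxine): max(96, 17, 56, 71) = 96
E (Minnie): min(93, 96, 93, 62) = 62
I (Maxine): max(52, 37, 35, 44) = 52
J (Maxine): max(52, 44, 56, 78) = 78
K (Maxine): max(35, 11, 7, 59) = 59
H (Minnie): min(52, 78, 59, 32) = 32
Root (Maxine): max(19, 62, 32) = 62
Maxine picks the child with the highest value: E (value 62).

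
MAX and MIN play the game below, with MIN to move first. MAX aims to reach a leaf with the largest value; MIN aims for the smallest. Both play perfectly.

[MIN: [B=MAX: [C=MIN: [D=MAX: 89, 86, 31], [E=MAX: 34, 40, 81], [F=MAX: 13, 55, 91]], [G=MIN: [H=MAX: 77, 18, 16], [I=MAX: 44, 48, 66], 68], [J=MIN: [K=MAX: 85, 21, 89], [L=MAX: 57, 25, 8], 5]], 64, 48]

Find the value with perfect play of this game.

D (MAX): max(89, 86, 31) = 89
E (MAX): max(34, 40, 81) = 81
F (MAX): max(13, 55, 91) = 91
C (MIN): min(89, 81, 91) = 81
H (MAX): max(77, 18, 16) = 77
I (MAX): max(44, 48, 66) = 66
G (MIN): min(77, 66, 68) = 66
K (MAX): max(85, 21, 89) = 89
L (MAX): max(57, 25, 8) = 57
J (MIN): min(89, 57, 5) = 5
B (MAX): max(81, 66, 5) = 81
Root (MIN): min(81, 64, 48) = 48

48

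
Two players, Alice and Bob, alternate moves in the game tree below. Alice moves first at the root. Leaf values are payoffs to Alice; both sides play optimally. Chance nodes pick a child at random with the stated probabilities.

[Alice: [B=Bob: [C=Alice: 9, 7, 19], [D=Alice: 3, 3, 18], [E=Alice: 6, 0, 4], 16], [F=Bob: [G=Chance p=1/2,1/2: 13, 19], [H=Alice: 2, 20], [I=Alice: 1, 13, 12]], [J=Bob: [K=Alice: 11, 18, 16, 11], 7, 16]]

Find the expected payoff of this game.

C (Alice): max(9, 7, 19) = 19
D (Alice): max(3, 3, 18) = 18
E (Alice): max(6, 0, 4) = 6
B (Bob): min(19, 18, 6, 16) = 6
G (Chance): 1/2·13 + 1/2·19 = 16
H (Alice): max(2, 20) = 20
I (Alice): max(1, 13, 12) = 13
F (Bob): min(16, 20, 13) = 13
K (Alice): max(11, 18, 16, 11) = 18
J (Bob): min(18, 7, 16) = 7
Root (Alice): max(6, 13, 7) = 13

13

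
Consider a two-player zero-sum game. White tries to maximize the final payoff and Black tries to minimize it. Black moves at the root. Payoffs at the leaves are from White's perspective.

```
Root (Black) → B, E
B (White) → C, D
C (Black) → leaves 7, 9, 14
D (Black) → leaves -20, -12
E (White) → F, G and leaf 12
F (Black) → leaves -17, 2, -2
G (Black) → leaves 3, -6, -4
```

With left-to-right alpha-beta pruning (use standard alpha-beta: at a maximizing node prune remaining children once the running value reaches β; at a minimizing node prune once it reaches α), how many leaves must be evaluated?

C [α=-∞,β=+∞]: v=7
D [α=7,β=+∞]: v=-20 after child 1 ≤ α → α-cutoff, skip 1
B [α=-∞,β=+∞]: v=7
F [α=-∞,β=7]: v=-17
G [α=-17,β=7]: v=-6
E [α=-∞,β=7]: v=12
Root [α=-∞,β=+∞]: v=7
Leaves evaluated: 11 of 12.

11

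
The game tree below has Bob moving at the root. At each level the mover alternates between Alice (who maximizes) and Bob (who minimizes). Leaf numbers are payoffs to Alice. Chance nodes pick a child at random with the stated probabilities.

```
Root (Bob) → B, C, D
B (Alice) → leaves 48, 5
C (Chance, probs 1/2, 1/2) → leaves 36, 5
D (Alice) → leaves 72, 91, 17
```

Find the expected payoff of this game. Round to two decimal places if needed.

B (Alice): max(48, 5) = 48
C (Chance): 1/2·36 + 1/2·5 = 20.5
D (Alice): max(72, 91, 17) = 91
Root (Bob): min(48, 20.5, 91) = 20.5

20.5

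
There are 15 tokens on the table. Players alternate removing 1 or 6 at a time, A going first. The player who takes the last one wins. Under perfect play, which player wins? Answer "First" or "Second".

Compute winning (W) and losing (L) positions by backward induction:
i:   0  1  2  3  4  5  6  7  8  9 10 11 12 13 14 15
     L  W  L  W  L  W  W  L  W  L  W  L  W  W  L  W
Position 15 is W, so the first player wins.

First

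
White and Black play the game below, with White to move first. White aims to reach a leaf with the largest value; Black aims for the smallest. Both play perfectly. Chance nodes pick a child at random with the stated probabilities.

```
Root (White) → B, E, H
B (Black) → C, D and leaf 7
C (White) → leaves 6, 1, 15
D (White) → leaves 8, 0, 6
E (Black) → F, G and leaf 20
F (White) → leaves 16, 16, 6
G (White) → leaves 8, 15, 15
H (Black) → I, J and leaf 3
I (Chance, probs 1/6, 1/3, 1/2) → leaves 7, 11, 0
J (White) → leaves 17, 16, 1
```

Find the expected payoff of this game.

15

C (White): max(6, 1, 15) = 15
D (White): max(8, 0, 6) = 8
B (Black): min(15, 8, 7) = 7
F (White): max(16, 16, 6) = 16
G (White): max(8, 15, 15) = 15
E (Black): min(16, 15, 20) = 15
I (Chance): 1/6·7 + 1/3·11 + 1/2·0 = 4.83
J (White): max(17, 16, 1) = 17
H (Black): min(4.83, 17, 3) = 3
Root (White): max(7, 15, 3) = 15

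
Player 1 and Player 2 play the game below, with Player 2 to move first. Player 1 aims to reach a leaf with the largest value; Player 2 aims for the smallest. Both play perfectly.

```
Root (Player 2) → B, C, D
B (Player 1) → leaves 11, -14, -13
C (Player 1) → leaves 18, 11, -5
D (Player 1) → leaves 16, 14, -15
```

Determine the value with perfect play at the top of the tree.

B (Player 1): max(11, -14, -13) = 11
C (Player 1): max(18, 11, -5) = 18
D (Player 1): max(16, 14, -15) = 16
Root (Player 2): min(11, 18, 16) = 11

11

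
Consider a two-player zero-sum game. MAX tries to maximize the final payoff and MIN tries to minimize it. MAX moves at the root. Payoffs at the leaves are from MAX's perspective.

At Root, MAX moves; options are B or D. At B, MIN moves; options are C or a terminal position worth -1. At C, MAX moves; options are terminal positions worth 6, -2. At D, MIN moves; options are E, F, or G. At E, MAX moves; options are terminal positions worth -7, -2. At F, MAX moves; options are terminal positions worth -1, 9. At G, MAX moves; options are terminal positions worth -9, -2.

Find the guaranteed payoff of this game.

C (MAX): max(6, -2) = 6
B (MIN): min(6, -1) = -1
E (MAX): max(-7, -2) = -2
F (MAX): max(-1, 9) = 9
G (MAX): max(-9, -2) = -2
D (MIN): min(-2, 9, -2) = -2
Root (MAX): max(-1, -2) = -1

-1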